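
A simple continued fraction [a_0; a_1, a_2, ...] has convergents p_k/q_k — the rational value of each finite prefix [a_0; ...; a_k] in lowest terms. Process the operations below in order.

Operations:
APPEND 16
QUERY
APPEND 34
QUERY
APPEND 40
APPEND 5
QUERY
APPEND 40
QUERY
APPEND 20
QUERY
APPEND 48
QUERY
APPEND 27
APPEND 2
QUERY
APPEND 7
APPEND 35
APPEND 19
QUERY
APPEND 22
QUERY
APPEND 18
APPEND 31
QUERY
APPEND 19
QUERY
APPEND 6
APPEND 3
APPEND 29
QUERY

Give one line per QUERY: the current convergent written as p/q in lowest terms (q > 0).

16/1
545/34
109625/6839
4406816/274921
88245945/5505259
4240212176/264527353
233388161570/14560014933
1168796251457372/72915827265513
25774941108922799/1607980134547454
14444424763683023173/901121285857257689
274909188246189508041/17150320989537015776
154395527232331662018061/9632027464327556463864

APPEND 16: p_0 = 16·1 + 0 = 16, q_0 = 16·0 + 1 = 1 → 16/1
APPEND 34: p_1 = 34·16 + 1 = 545, q_1 = 34·1 + 0 = 34 → 545/34
APPEND 40: p_2 = 40·545 + 16 = 21816, q_2 = 40·34 + 1 = 1361 → 21816/1361
APPEND 5: p_3 = 5·21816 + 545 = 109625, q_3 = 5·1361 + 34 = 6839 → 109625/6839
APPEND 40: p_4 = 40·109625 + 21816 = 4406816, q_4 = 40·6839 + 1361 = 274921 → 4406816/274921
APPEND 20: p_5 = 20·4406816 + 109625 = 88245945, q_5 = 20·274921 + 6839 = 5505259 → 88245945/5505259
APPEND 48: p_6 = 48·88245945 + 4406816 = 4240212176, q_6 = 48·5505259 + 274921 = 264527353 → 4240212176/264527353
APPEND 27: p_7 = 27·4240212176 + 88245945 = 114573974697, q_7 = 27·264527353 + 5505259 = 7147743790 → 114573974697/7147743790
APPEND 2: p_8 = 2·114573974697 + 4240212176 = 233388161570, q_8 = 2·7147743790 + 264527353 = 14560014933 → 233388161570/14560014933
APPEND 7: p_9 = 7·233388161570 + 114573974697 = 1748291105687, q_9 = 7·14560014933 + 7147743790 = 109067848321 → 1748291105687/109067848321
APPEND 35: p_10 = 35·1748291105687 + 233388161570 = 61423576860615, q_10 = 35·109067848321 + 14560014933 = 3831934706168 → 61423576860615/3831934706168
APPEND 19: p_11 = 19·61423576860615 + 1748291105687 = 1168796251457372, q_11 = 19·3831934706168 + 109067848321 = 72915827265513 → 1168796251457372/72915827265513
APPEND 22: p_12 = 22·1168796251457372 + 61423576860615 = 25774941108922799, q_12 = 22·72915827265513 + 3831934706168 = 1607980134547454 → 25774941108922799/1607980134547454
APPEND 18: p_13 = 18·25774941108922799 + 1168796251457372 = 465117736212067754, q_13 = 18·1607980134547454 + 72915827265513 = 29016558249119685 → 465117736212067754/29016558249119685
APPEND 31: p_14 = 31·465117736212067754 + 25774941108922799 = 14444424763683023173, q_14 = 31·29016558249119685 + 1607980134547454 = 901121285857257689 → 14444424763683023173/901121285857257689
APPEND 19: p_15 = 19·14444424763683023173 + 465117736212067754 = 274909188246189508041, q_15 = 19·901121285857257689 + 29016558249119685 = 17150320989537015776 → 274909188246189508041/17150320989537015776
APPEND 6: p_16 = 6·274909188246189508041 + 14444424763683023173 = 1663899554240820071419, q_16 = 6·17150320989537015776 + 901121285857257689 = 103803047223079352345 → 1663899554240820071419/103803047223079352345
APPEND 3: p_17 = 3·1663899554240820071419 + 274909188246189508041 = 5266607850968649722298, q_17 = 3·103803047223079352345 + 17150320989537015776 = 328559462658775072811 → 5266607850968649722298/328559462658775072811
APPEND 29: p_18 = 29·5266607850968649722298 + 1663899554240820071419 = 154395527232331662018061, q_18 = 29·328559462658775072811 + 103803047223079352345 = 9632027464327556463864 → 154395527232331662018061/9632027464327556463864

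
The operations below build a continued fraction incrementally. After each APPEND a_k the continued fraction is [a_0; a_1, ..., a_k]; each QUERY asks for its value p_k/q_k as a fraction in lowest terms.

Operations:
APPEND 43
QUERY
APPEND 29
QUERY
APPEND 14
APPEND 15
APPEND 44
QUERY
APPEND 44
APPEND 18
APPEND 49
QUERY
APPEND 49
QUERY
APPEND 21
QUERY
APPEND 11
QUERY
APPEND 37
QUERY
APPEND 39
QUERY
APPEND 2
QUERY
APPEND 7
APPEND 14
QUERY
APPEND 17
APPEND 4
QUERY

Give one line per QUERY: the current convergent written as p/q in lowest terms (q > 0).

APPEND 43: p_0 = 43·1 + 0 = 43, q_0 = 43·0 + 1 = 1 → 43/1
APPEND 29: p_1 = 29·43 + 1 = 1248, q_1 = 29·1 + 0 = 29 → 1248/29
APPEND 14: p_2 = 14·1248 + 43 = 17515, q_2 = 14·29 + 1 = 407 → 17515/407
APPEND 15: p_3 = 15·17515 + 1248 = 263973, q_3 = 15·407 + 29 = 6134 → 263973/6134
APPEND 44: p_4 = 44·263973 + 17515 = 11632327, q_4 = 44·6134 + 407 = 270303 → 11632327/270303
APPEND 44: p_5 = 44·11632327 + 263973 = 512086361, q_5 = 44·270303 + 6134 = 11899466 → 512086361/11899466
APPEND 18: p_6 = 18·512086361 + 11632327 = 9229186825, q_6 = 18·11899466 + 270303 = 214460691 → 9229186825/214460691
APPEND 49: p_7 = 49·9229186825 + 512086361 = 452742240786, q_7 = 49·214460691 + 11899466 = 10520473325 → 452742240786/10520473325
APPEND 49: p_8 = 49·452742240786 + 9229186825 = 22193598985339, q_8 = 49·10520473325 + 214460691 = 515717653616 → 22193598985339/515717653616
APPEND 21: p_9 = 21·22193598985339 + 452742240786 = 466518320932905, q_9 = 21·515717653616 + 10520473325 = 10840591199261 → 466518320932905/10840591199261
APPEND 11: p_10 = 11·466518320932905 + 22193598985339 = 5153895129247294, q_10 = 11·10840591199261 + 515717653616 = 119762220845487 → 5153895129247294/119762220845487
APPEND 37: p_11 = 37·5153895129247294 + 466518320932905 = 191160638103082783, q_11 = 37·119762220845487 + 10840591199261 = 4442042762482280 → 191160638103082783/4442042762482280
APPEND 39: p_12 = 39·191160638103082783 + 5153895129247294 = 7460418781149475831, q_12 = 39·4442042762482280 + 119762220845487 = 173359429957654407 → 7460418781149475831/173359429957654407
APPEND 2: p_13 = 2·7460418781149475831 + 191160638103082783 = 15111998200402034445, q_13 = 2·173359429957654407 + 4442042762482280 = 351160902677791094 → 15111998200402034445/351160902677791094
APPEND 7: p_14 = 7·15111998200402034445 + 7460418781149475831 = 113244406183963716946, q_14 = 7·351160902677791094 + 173359429957654407 = 2631485748702192065 → 113244406183963716946/2631485748702192065
APPEND 14: p_15 = 14·113244406183963716946 + 15111998200402034445 = 1600533684775894071689, q_15 = 14·2631485748702192065 + 351160902677791094 = 37191961384508480004 → 1600533684775894071689/37191961384508480004
APPEND 17: p_16 = 17·1600533684775894071689 + 113244406183963716946 = 27322317047374162935659, q_16 = 17·37191961384508480004 + 2631485748702192065 = 634894829285346352133 → 27322317047374162935659/634894829285346352133
APPEND 4: p_17 = 4·27322317047374162935659 + 1600533684775894071689 = 110889801874272545814325, q_17 = 4·634894829285346352133 + 37191961384508480004 = 2576771278525893888536 → 110889801874272545814325/2576771278525893888536

43/1
1248/29
11632327/270303
452742240786/10520473325
22193598985339/515717653616
466518320932905/10840591199261
5153895129247294/119762220845487
191160638103082783/4442042762482280
7460418781149475831/173359429957654407
15111998200402034445/351160902677791094
1600533684775894071689/37191961384508480004
110889801874272545814325/2576771278525893888536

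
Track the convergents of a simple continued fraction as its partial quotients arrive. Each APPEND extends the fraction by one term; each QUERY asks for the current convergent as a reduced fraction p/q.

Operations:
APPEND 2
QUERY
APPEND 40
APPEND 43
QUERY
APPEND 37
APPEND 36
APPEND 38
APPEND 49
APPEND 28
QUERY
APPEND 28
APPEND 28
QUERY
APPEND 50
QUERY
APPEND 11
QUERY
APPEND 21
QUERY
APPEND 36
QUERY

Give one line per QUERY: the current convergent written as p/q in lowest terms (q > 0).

APPEND 2: p_0 = 2·1 + 0 = 2, q_0 = 2·0 + 1 = 1 → 2/1
APPEND 40: p_1 = 40·2 + 1 = 81, q_1 = 40·1 + 0 = 40 → 81/40
APPEND 43: p_2 = 43·81 + 2 = 3485, q_2 = 43·40 + 1 = 1721 → 3485/1721
APPEND 37: p_3 = 37·3485 + 81 = 129026, q_3 = 37·1721 + 40 = 63717 → 129026/63717
APPEND 36: p_4 = 36·129026 + 3485 = 4648421, q_4 = 36·63717 + 1721 = 2295533 → 4648421/2295533
APPEND 38: p_5 = 38·4648421 + 129026 = 176769024, q_5 = 38·2295533 + 63717 = 87293971 → 176769024/87293971
APPEND 49: p_6 = 49·176769024 + 4648421 = 8666330597, q_6 = 49·87293971 + 2295533 = 4279700112 → 8666330597/4279700112
APPEND 28: p_7 = 28·8666330597 + 176769024 = 242834025740, q_7 = 28·4279700112 + 87293971 = 119918897107 → 242834025740/119918897107
APPEND 28: p_8 = 28·242834025740 + 8666330597 = 6808019051317, q_8 = 28·119918897107 + 4279700112 = 3362008819108 → 6808019051317/3362008819108
APPEND 28: p_9 = 28·6808019051317 + 242834025740 = 190867367462616, q_9 = 28·3362008819108 + 119918897107 = 94256165832131 → 190867367462616/94256165832131
APPEND 50: p_10 = 50·190867367462616 + 6808019051317 = 9550176392182117, q_10 = 50·94256165832131 + 3362008819108 = 4716170300425658 → 9550176392182117/4716170300425658
APPEND 11: p_11 = 11·9550176392182117 + 190867367462616 = 105242807681465903, q_11 = 11·4716170300425658 + 94256165832131 = 51972129470514369 → 105242807681465903/51972129470514369
APPEND 21: p_12 = 21·105242807681465903 + 9550176392182117 = 2219649137702966080, q_12 = 21·51972129470514369 + 4716170300425658 = 1096130889181227407 → 2219649137702966080/1096130889181227407
APPEND 36: p_13 = 36·2219649137702966080 + 105242807681465903 = 80012611764988244783, q_13 = 36·1096130889181227407 + 51972129470514369 = 39512684139994701021 → 80012611764988244783/39512684139994701021

2/1
3485/1721
242834025740/119918897107
190867367462616/94256165832131
9550176392182117/4716170300425658
105242807681465903/51972129470514369
2219649137702966080/1096130889181227407
80012611764988244783/39512684139994701021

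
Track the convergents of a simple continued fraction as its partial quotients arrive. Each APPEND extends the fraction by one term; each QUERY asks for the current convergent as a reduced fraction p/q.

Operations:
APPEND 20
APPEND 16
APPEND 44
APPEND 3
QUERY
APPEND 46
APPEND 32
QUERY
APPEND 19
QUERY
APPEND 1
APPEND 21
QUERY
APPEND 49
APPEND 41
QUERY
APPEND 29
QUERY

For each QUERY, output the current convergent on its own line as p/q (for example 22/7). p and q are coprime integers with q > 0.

42753/2131
63427777/3161523
1207108545/60167668
27888371307/1390080679
56107718316272/2796658661621
1628491631902253/81171278469471

APPEND 20: p_0 = 20·1 + 0 = 20, q_0 = 20·0 + 1 = 1 → 20/1
APPEND 16: p_1 = 16·20 + 1 = 321, q_1 = 16·1 + 0 = 16 → 321/16
APPEND 44: p_2 = 44·321 + 20 = 14144, q_2 = 44·16 + 1 = 705 → 14144/705
APPEND 3: p_3 = 3·14144 + 321 = 42753, q_3 = 3·705 + 16 = 2131 → 42753/2131
APPEND 46: p_4 = 46·42753 + 14144 = 1980782, q_4 = 46·2131 + 705 = 98731 → 1980782/98731
APPEND 32: p_5 = 32·1980782 + 42753 = 63427777, q_5 = 32·98731 + 2131 = 3161523 → 63427777/3161523
APPEND 19: p_6 = 19·63427777 + 1980782 = 1207108545, q_6 = 19·3161523 + 98731 = 60167668 → 1207108545/60167668
APPEND 1: p_7 = 1·1207108545 + 63427777 = 1270536322, q_7 = 1·60167668 + 3161523 = 63329191 → 1270536322/63329191
APPEND 21: p_8 = 21·1270536322 + 1207108545 = 27888371307, q_8 = 21·63329191 + 60167668 = 1390080679 → 27888371307/1390080679
APPEND 49: p_9 = 49·27888371307 + 1270536322 = 1367800730365, q_9 = 49·1390080679 + 63329191 = 68177282462 → 1367800730365/68177282462
APPEND 41: p_10 = 41·1367800730365 + 27888371307 = 56107718316272, q_10 = 41·68177282462 + 1390080679 = 2796658661621 → 56107718316272/2796658661621
APPEND 29: p_11 = 29·56107718316272 + 1367800730365 = 1628491631902253, q_11 = 29·2796658661621 + 68177282462 = 81171278469471 → 1628491631902253/81171278469471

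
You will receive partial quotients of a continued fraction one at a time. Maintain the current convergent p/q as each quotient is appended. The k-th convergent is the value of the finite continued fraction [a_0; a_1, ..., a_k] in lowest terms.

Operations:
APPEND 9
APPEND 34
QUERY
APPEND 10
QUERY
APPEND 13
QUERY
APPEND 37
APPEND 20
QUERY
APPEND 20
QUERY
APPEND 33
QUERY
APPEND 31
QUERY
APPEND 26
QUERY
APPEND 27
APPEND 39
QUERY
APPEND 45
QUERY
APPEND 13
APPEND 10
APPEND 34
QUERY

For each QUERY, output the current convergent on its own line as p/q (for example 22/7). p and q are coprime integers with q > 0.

307/34
3079/341
40334/4467
29949074/3316867
600476917/66502960
19845687335/2197914547
615816784302/68201853917
16031082079187/1775446116389
16920777366050876/1873980078976769
761868436505211771/84377108800951025
3409036290950604329773/377551572220779306904

APPEND 9: p_0 = 9·1 + 0 = 9, q_0 = 9·0 + 1 = 1 → 9/1
APPEND 34: p_1 = 34·9 + 1 = 307, q_1 = 34·1 + 0 = 34 → 307/34
APPEND 10: p_2 = 10·307 + 9 = 3079, q_2 = 10·34 + 1 = 341 → 3079/341
APPEND 13: p_3 = 13·3079 + 307 = 40334, q_3 = 13·341 + 34 = 4467 → 40334/4467
APPEND 37: p_4 = 37·40334 + 3079 = 1495437, q_4 = 37·4467 + 341 = 165620 → 1495437/165620
APPEND 20: p_5 = 20·1495437 + 40334 = 29949074, q_5 = 20·165620 + 4467 = 3316867 → 29949074/3316867
APPEND 20: p_6 = 20·29949074 + 1495437 = 600476917, q_6 = 20·3316867 + 165620 = 66502960 → 600476917/66502960
APPEND 33: p_7 = 33·600476917 + 29949074 = 19845687335, q_7 = 33·66502960 + 3316867 = 2197914547 → 19845687335/2197914547
APPEND 31: p_8 = 31·19845687335 + 600476917 = 615816784302, q_8 = 31·2197914547 + 66502960 = 68201853917 → 615816784302/68201853917
APPEND 26: p_9 = 26·615816784302 + 19845687335 = 16031082079187, q_9 = 26·68201853917 + 2197914547 = 1775446116389 → 16031082079187/1775446116389
APPEND 27: p_10 = 27·16031082079187 + 615816784302 = 433455032922351, q_10 = 27·1775446116389 + 68201853917 = 48005246996420 → 433455032922351/48005246996420
APPEND 39: p_11 = 39·433455032922351 + 16031082079187 = 16920777366050876, q_11 = 39·48005246996420 + 1775446116389 = 1873980078976769 → 16920777366050876/1873980078976769
APPEND 45: p_12 = 45·16920777366050876 + 433455032922351 = 761868436505211771, q_12 = 45·1873980078976769 + 48005246996420 = 84377108800951025 → 761868436505211771/84377108800951025
APPEND 13: p_13 = 13·761868436505211771 + 16920777366050876 = 9921210451933803899, q_13 = 13·84377108800951025 + 1873980078976769 = 1098776394491340094 → 9921210451933803899/1098776394491340094
APPEND 10: p_14 = 10·9921210451933803899 + 761868436505211771 = 99973972955843250761, q_14 = 10·1098776394491340094 + 84377108800951025 = 11072141053714351965 → 99973972955843250761/11072141053714351965
APPEND 34: p_15 = 34·99973972955843250761 + 9921210451933803899 = 3409036290950604329773, q_15 = 34·11072141053714351965 + 1098776394491340094 = 377551572220779306904 → 3409036290950604329773/377551572220779306904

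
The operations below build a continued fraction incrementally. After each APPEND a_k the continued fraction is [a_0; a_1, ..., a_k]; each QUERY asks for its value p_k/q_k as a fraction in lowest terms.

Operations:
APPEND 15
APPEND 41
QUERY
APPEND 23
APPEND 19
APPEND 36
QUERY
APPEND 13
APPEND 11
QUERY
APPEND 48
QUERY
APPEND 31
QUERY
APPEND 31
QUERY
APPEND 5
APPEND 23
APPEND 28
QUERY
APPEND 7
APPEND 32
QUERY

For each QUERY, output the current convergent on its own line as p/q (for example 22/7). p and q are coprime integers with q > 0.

APPEND 15: p_0 = 15·1 + 0 = 15, q_0 = 15·0 + 1 = 1 → 15/1
APPEND 41: p_1 = 41·15 + 1 = 616, q_1 = 41·1 + 0 = 41 → 616/41
APPEND 23: p_2 = 23·616 + 15 = 14183, q_2 = 23·41 + 1 = 944 → 14183/944
APPEND 19: p_3 = 19·14183 + 616 = 270093, q_3 = 19·944 + 41 = 17977 → 270093/17977
APPEND 36: p_4 = 36·270093 + 14183 = 9737531, q_4 = 36·17977 + 944 = 648116 → 9737531/648116
APPEND 13: p_5 = 13·9737531 + 270093 = 126857996, q_5 = 13·648116 + 17977 = 8443485 → 126857996/8443485
APPEND 11: p_6 = 11·126857996 + 9737531 = 1405175487, q_6 = 11·8443485 + 648116 = 93526451 → 1405175487/93526451
APPEND 48: p_7 = 48·1405175487 + 126857996 = 67575281372, q_7 = 48·93526451 + 8443485 = 4497713133 → 67575281372/4497713133
APPEND 31: p_8 = 31·67575281372 + 1405175487 = 2096238898019, q_8 = 31·4497713133 + 93526451 = 139522633574 → 2096238898019/139522633574
APPEND 31: p_9 = 31·2096238898019 + 67575281372 = 65050981119961, q_9 = 31·139522633574 + 4497713133 = 4329699353927 → 65050981119961/4329699353927
APPEND 5: p_10 = 5·65050981119961 + 2096238898019 = 327351144497824, q_10 = 5·4329699353927 + 139522633574 = 21788019403209 → 327351144497824/21788019403209
APPEND 23: p_11 = 23·327351144497824 + 65050981119961 = 7594127304569913, q_11 = 23·21788019403209 + 4329699353927 = 505454145627734 → 7594127304569913/505454145627734
APPEND 28: p_12 = 28·7594127304569913 + 327351144497824 = 212962915672455388, q_12 = 28·505454145627734 + 21788019403209 = 14174504096979761 → 212962915672455388/14174504096979761
APPEND 7: p_13 = 7·212962915672455388 + 7594127304569913 = 1498334537011757629, q_13 = 7·14174504096979761 + 505454145627734 = 99726982824486061 → 1498334537011757629/99726982824486061
APPEND 32: p_14 = 32·1498334537011757629 + 212962915672455388 = 48159668100048699516, q_14 = 32·99726982824486061 + 14174504096979761 = 3205437954480533713 → 48159668100048699516/3205437954480533713

616/41
9737531/648116
1405175487/93526451
67575281372/4497713133
2096238898019/139522633574
65050981119961/4329699353927
212962915672455388/14174504096979761
48159668100048699516/3205437954480533713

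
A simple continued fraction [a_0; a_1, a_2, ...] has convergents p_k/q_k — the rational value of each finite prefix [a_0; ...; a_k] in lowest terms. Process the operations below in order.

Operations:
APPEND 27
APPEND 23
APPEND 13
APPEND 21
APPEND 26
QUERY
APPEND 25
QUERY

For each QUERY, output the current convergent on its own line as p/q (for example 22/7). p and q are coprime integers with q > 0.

4453983/164698
111520570/4123773

APPEND 27: p_0 = 27·1 + 0 = 27, q_0 = 27·0 + 1 = 1 → 27/1
APPEND 23: p_1 = 23·27 + 1 = 622, q_1 = 23·1 + 0 = 23 → 622/23
APPEND 13: p_2 = 13·622 + 27 = 8113, q_2 = 13·23 + 1 = 300 → 8113/300
APPEND 21: p_3 = 21·8113 + 622 = 170995, q_3 = 21·300 + 23 = 6323 → 170995/6323
APPEND 26: p_4 = 26·170995 + 8113 = 4453983, q_4 = 26·6323 + 300 = 164698 → 4453983/164698
APPEND 25: p_5 = 25·4453983 + 170995 = 111520570, q_5 = 25·164698 + 6323 = 4123773 → 111520570/4123773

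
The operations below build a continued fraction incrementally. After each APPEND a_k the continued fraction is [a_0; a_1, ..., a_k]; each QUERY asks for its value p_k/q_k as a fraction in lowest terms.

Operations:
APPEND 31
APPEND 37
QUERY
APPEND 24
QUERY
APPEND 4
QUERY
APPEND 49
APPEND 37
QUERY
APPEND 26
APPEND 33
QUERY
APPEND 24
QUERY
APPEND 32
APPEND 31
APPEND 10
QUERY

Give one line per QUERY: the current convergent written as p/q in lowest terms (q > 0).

1148/37
27583/889
111480/3593
203245291/6550595
174768878368/5632800323
4199742948501/135357700168
41892192374139410/1350185209974069

APPEND 31: p_0 = 31·1 + 0 = 31, q_0 = 31·0 + 1 = 1 → 31/1
APPEND 37: p_1 = 37·31 + 1 = 1148, q_1 = 37·1 + 0 = 37 → 1148/37
APPEND 24: p_2 = 24·1148 + 31 = 27583, q_2 = 24·37 + 1 = 889 → 27583/889
APPEND 4: p_3 = 4·27583 + 1148 = 111480, q_3 = 4·889 + 37 = 3593 → 111480/3593
APPEND 49: p_4 = 49·111480 + 27583 = 5490103, q_4 = 49·3593 + 889 = 176946 → 5490103/176946
APPEND 37: p_5 = 37·5490103 + 111480 = 203245291, q_5 = 37·176946 + 3593 = 6550595 → 203245291/6550595
APPEND 26: p_6 = 26·203245291 + 5490103 = 5289867669, q_6 = 26·6550595 + 176946 = 170492416 → 5289867669/170492416
APPEND 33: p_7 = 33·5289867669 + 203245291 = 174768878368, q_7 = 33·170492416 + 6550595 = 5632800323 → 174768878368/5632800323
APPEND 24: p_8 = 24·174768878368 + 5289867669 = 4199742948501, q_8 = 24·5632800323 + 170492416 = 135357700168 → 4199742948501/135357700168
APPEND 32: p_9 = 32·4199742948501 + 174768878368 = 134566543230400, q_9 = 32·135357700168 + 5632800323 = 4337079205699 → 134566543230400/4337079205699
APPEND 31: p_10 = 31·134566543230400 + 4199742948501 = 4175762583090901, q_10 = 31·4337079205699 + 135357700168 = 134584813076837 → 4175762583090901/134584813076837
APPEND 10: p_11 = 10·4175762583090901 + 134566543230400 = 41892192374139410, q_11 = 10·134584813076837 + 4337079205699 = 1350185209974069 → 41892192374139410/1350185209974069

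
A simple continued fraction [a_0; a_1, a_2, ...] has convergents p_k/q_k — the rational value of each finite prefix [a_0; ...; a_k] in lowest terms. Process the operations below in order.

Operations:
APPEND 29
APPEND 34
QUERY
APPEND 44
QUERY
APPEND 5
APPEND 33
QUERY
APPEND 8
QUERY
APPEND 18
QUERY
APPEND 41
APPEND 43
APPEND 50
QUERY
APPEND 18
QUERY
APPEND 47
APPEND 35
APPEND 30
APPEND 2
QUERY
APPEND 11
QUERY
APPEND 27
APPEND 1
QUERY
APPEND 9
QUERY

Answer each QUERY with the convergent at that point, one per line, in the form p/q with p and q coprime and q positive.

987/34
43457/1497
7246433/249624
58189736/2004511
1054661681/36330822
93189567515257/3210179767263
1679275140638558/57847409574715
168966297739955183209/5820524816421498531
1941728749751307556672/66888370792621315559
54537371290776566770025/1878694907009818334183
543431984158014360143578/18720060699305562026271

APPEND 29: p_0 = 29·1 + 0 = 29, q_0 = 29·0 + 1 = 1 → 29/1
APPEND 34: p_1 = 34·29 + 1 = 987, q_1 = 34·1 + 0 = 34 → 987/34
APPEND 44: p_2 = 44·987 + 29 = 43457, q_2 = 44·34 + 1 = 1497 → 43457/1497
APPEND 5: p_3 = 5·43457 + 987 = 218272, q_3 = 5·1497 + 34 = 7519 → 218272/7519
APPEND 33: p_4 = 33·218272 + 43457 = 7246433, q_4 = 33·7519 + 1497 = 249624 → 7246433/249624
APPEND 8: p_5 = 8·7246433 + 218272 = 58189736, q_5 = 8·249624 + 7519 = 2004511 → 58189736/2004511
APPEND 18: p_6 = 18·58189736 + 7246433 = 1054661681, q_6 = 18·2004511 + 249624 = 36330822 → 1054661681/36330822
APPEND 41: p_7 = 41·1054661681 + 58189736 = 43299318657, q_7 = 41·36330822 + 2004511 = 1491568213 → 43299318657/1491568213
APPEND 43: p_8 = 43·43299318657 + 1054661681 = 1862925363932, q_8 = 43·1491568213 + 36330822 = 64173763981 → 1862925363932/64173763981
APPEND 50: p_9 = 50·1862925363932 + 43299318657 = 93189567515257, q_9 = 50·64173763981 + 1491568213 = 3210179767263 → 93189567515257/3210179767263
APPEND 18: p_10 = 18·93189567515257 + 1862925363932 = 1679275140638558, q_10 = 18·3210179767263 + 64173763981 = 57847409574715 → 1679275140638558/57847409574715
APPEND 47: p_11 = 47·1679275140638558 + 93189567515257 = 79019121177527483, q_11 = 47·57847409574715 + 3210179767263 = 2722038429778868 → 79019121177527483/2722038429778868
APPEND 35: p_12 = 35·79019121177527483 + 1679275140638558 = 2767348516354100463, q_12 = 35·2722038429778868 + 57847409574715 = 95329192451835095 → 2767348516354100463/95329192451835095
APPEND 30: p_13 = 30·2767348516354100463 + 79019121177527483 = 83099474611800541373, q_13 = 30·95329192451835095 + 2722038429778868 = 2862597811984831718 → 83099474611800541373/2862597811984831718
APPEND 2: p_14 = 2·83099474611800541373 + 2767348516354100463 = 168966297739955183209, q_14 = 2·2862597811984831718 + 95329192451835095 = 5820524816421498531 → 168966297739955183209/5820524816421498531
APPEND 11: p_15 = 11·168966297739955183209 + 83099474611800541373 = 1941728749751307556672, q_15 = 11·5820524816421498531 + 2862597811984831718 = 66888370792621315559 → 1941728749751307556672/66888370792621315559
APPEND 27: p_16 = 27·1941728749751307556672 + 168966297739955183209 = 52595642541025259213353, q_16 = 27·66888370792621315559 + 5820524816421498531 = 1811806536217197018624 → 52595642541025259213353/1811806536217197018624
APPEND 1: p_17 = 1·52595642541025259213353 + 1941728749751307556672 = 54537371290776566770025, q_17 = 1·1811806536217197018624 + 66888370792621315559 = 1878694907009818334183 → 54537371290776566770025/1878694907009818334183
APPEND 9: p_18 = 9·54537371290776566770025 + 52595642541025259213353 = 543431984158014360143578, q_18 = 9·1878694907009818334183 + 1811806536217197018624 = 18720060699305562026271 → 543431984158014360143578/18720060699305562026271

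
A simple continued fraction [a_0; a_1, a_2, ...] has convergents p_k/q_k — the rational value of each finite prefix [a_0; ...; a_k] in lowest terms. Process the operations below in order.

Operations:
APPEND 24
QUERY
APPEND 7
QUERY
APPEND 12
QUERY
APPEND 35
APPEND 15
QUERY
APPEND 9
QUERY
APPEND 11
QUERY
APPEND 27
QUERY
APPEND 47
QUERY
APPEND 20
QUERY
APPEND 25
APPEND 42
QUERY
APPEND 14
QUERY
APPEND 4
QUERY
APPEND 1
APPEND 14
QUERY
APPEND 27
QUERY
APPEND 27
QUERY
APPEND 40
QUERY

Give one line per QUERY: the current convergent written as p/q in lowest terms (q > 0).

24/1
169/7
2052/85
1081887/44815
9808972/406317
108980579/4514302
2952284605/122292471
138866357014/5752260439
2780279424885/115167501251
2927906062548723/121282638753239
41060330727661261/1700841882337060
167169228973193767/6924650168101479
3082383064785164159/127681538874241025
83432572308900287321/3456027041654946214
2255761835405092921826/93440411663557788803
90313905988512617160361/3741072493583966498334

APPEND 24: p_0 = 24·1 + 0 = 24, q_0 = 24·0 + 1 = 1 → 24/1
APPEND 7: p_1 = 7·24 + 1 = 169, q_1 = 7·1 + 0 = 7 → 169/7
APPEND 12: p_2 = 12·169 + 24 = 2052, q_2 = 12·7 + 1 = 85 → 2052/85
APPEND 35: p_3 = 35·2052 + 169 = 71989, q_3 = 35·85 + 7 = 2982 → 71989/2982
APPEND 15: p_4 = 15·71989 + 2052 = 1081887, q_4 = 15·2982 + 85 = 44815 → 1081887/44815
APPEND 9: p_5 = 9·1081887 + 71989 = 9808972, q_5 = 9·44815 + 2982 = 406317 → 9808972/406317
APPEND 11: p_6 = 11·9808972 + 1081887 = 108980579, q_6 = 11·406317 + 44815 = 4514302 → 108980579/4514302
APPEND 27: p_7 = 27·108980579 + 9808972 = 2952284605, q_7 = 27·4514302 + 406317 = 122292471 → 2952284605/122292471
APPEND 47: p_8 = 47·2952284605 + 108980579 = 138866357014, q_8 = 47·122292471 + 4514302 = 5752260439 → 138866357014/5752260439
APPEND 20: p_9 = 20·138866357014 + 2952284605 = 2780279424885, q_9 = 20·5752260439 + 122292471 = 115167501251 → 2780279424885/115167501251
APPEND 25: p_10 = 25·2780279424885 + 138866357014 = 69645851979139, q_10 = 25·115167501251 + 5752260439 = 2884939791714 → 69645851979139/2884939791714
APPEND 42: p_11 = 42·69645851979139 + 2780279424885 = 2927906062548723, q_11 = 42·2884939791714 + 115167501251 = 121282638753239 → 2927906062548723/121282638753239
APPEND 14: p_12 = 14·2927906062548723 + 69645851979139 = 41060330727661261, q_12 = 14·121282638753239 + 2884939791714 = 1700841882337060 → 41060330727661261/1700841882337060
APPEND 4: p_13 = 4·41060330727661261 + 2927906062548723 = 167169228973193767, q_13 = 4·1700841882337060 + 121282638753239 = 6924650168101479 → 167169228973193767/6924650168101479
APPEND 1: p_14 = 1·167169228973193767 + 41060330727661261 = 208229559700855028, q_14 = 1·6924650168101479 + 1700841882337060 = 8625492050438539 → 208229559700855028/8625492050438539
APPEND 14: p_15 = 14·208229559700855028 + 167169228973193767 = 3082383064785164159, q_15 = 14·8625492050438539 + 6924650168101479 = 127681538874241025 → 3082383064785164159/127681538874241025
APPEND 27: p_16 = 27·3082383064785164159 + 208229559700855028 = 83432572308900287321, q_16 = 27·127681538874241025 + 8625492050438539 = 3456027041654946214 → 83432572308900287321/3456027041654946214
APPEND 27: p_17 = 27·83432572308900287321 + 3082383064785164159 = 2255761835405092921826, q_17 = 27·3456027041654946214 + 127681538874241025 = 93440411663557788803 → 2255761835405092921826/93440411663557788803
APPEND 40: p_18 = 40·2255761835405092921826 + 83432572308900287321 = 90313905988512617160361, q_18 = 40·93440411663557788803 + 3456027041654946214 = 3741072493583966498334 → 90313905988512617160361/3741072493583966498334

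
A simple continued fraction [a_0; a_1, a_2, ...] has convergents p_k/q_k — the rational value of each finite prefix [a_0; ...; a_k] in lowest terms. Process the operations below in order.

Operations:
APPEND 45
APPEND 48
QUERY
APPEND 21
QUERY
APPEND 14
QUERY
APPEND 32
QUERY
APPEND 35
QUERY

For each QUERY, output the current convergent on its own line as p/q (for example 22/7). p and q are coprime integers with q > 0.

2161/48
45426/1009
638125/14174
20465426/454577
716928035/15924369

APPEND 45: p_0 = 45·1 + 0 = 45, q_0 = 45·0 + 1 = 1 → 45/1
APPEND 48: p_1 = 48·45 + 1 = 2161, q_1 = 48·1 + 0 = 48 → 2161/48
APPEND 21: p_2 = 21·2161 + 45 = 45426, q_2 = 21·48 + 1 = 1009 → 45426/1009
APPEND 14: p_3 = 14·45426 + 2161 = 638125, q_3 = 14·1009 + 48 = 14174 → 638125/14174
APPEND 32: p_4 = 32·638125 + 45426 = 20465426, q_4 = 32·14174 + 1009 = 454577 → 20465426/454577
APPEND 35: p_5 = 35·20465426 + 638125 = 716928035, q_5 = 35·454577 + 14174 = 15924369 → 716928035/15924369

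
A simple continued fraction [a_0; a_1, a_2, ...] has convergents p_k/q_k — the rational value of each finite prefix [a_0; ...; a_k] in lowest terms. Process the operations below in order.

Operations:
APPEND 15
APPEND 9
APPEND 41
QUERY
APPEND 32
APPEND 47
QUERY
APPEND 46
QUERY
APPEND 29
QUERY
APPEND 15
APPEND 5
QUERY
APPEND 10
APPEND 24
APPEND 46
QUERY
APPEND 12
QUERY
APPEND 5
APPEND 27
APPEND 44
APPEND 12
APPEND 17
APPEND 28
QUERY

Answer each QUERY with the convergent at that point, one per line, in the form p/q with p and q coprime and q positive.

APPEND 15: p_0 = 15·1 + 0 = 15, q_0 = 15·0 + 1 = 1 → 15/1
APPEND 9: p_1 = 9·15 + 1 = 136, q_1 = 9·1 + 0 = 9 → 136/9
APPEND 41: p_2 = 41·136 + 15 = 5591, q_2 = 41·9 + 1 = 370 → 5591/370
APPEND 32: p_3 = 32·5591 + 136 = 179048, q_3 = 32·370 + 9 = 11849 → 179048/11849
APPEND 47: p_4 = 47·179048 + 5591 = 8420847, q_4 = 47·11849 + 370 = 557273 → 8420847/557273
APPEND 46: p_5 = 46·8420847 + 179048 = 387538010, q_5 = 46·557273 + 11849 = 25646407 → 387538010/25646407
APPEND 29: p_6 = 29·387538010 + 8420847 = 11247023137, q_6 = 29·25646407 + 557273 = 744303076 → 11247023137/744303076
APPEND 15: p_7 = 15·11247023137 + 387538010 = 169092885065, q_7 = 15·744303076 + 25646407 = 11190192547 → 169092885065/11190192547
APPEND 5: p_8 = 5·169092885065 + 11247023137 = 856711448462, q_8 = 5·11190192547 + 744303076 = 56695265811 → 856711448462/56695265811
APPEND 10: p_9 = 10·856711448462 + 169092885065 = 8736207369685, q_9 = 10·56695265811 + 11190192547 = 578142850657 → 8736207369685/578142850657
APPEND 24: p_10 = 24·8736207369685 + 856711448462 = 210525688320902, q_10 = 24·578142850657 + 56695265811 = 13932123681579 → 210525688320902/13932123681579
APPEND 46: p_11 = 46·210525688320902 + 8736207369685 = 9692917870131177, q_11 = 46·13932123681579 + 578142850657 = 641455832203291 → 9692917870131177/641455832203291
APPEND 12: p_12 = 12·9692917870131177 + 210525688320902 = 116525540129895026, q_12 = 12·641455832203291 + 13932123681579 = 7711402110121071 → 116525540129895026/7711402110121071
APPEND 5: p_13 = 5·116525540129895026 + 9692917870131177 = 592320618519606307, q_13 = 5·7711402110121071 + 641455832203291 = 39198466382808646 → 592320618519606307/39198466382808646
APPEND 27: p_14 = 27·592320618519606307 + 116525540129895026 = 16109182240159265315, q_14 = 27·39198466382808646 + 7711402110121071 = 1066069994445954513 → 16109182240159265315/1066069994445954513
APPEND 44: p_15 = 44·16109182240159265315 + 592320618519606307 = 709396339185527280167, q_15 = 44·1066069994445954513 + 39198466382808646 = 46946278222004807218 → 709396339185527280167/46946278222004807218
APPEND 12: p_16 = 12·709396339185527280167 + 16109182240159265315 = 8528865252466486627319, q_16 = 12·46946278222004807218 + 1066069994445954513 = 564421408658503641129 → 8528865252466486627319/564421408658503641129
APPEND 17: p_17 = 17·8528865252466486627319 + 709396339185527280167 = 145700105631115799944590, q_17 = 17·564421408658503641129 + 46946278222004807218 = 9642110225416566706411 → 145700105631115799944590/9642110225416566706411
APPEND 28: p_18 = 28·145700105631115799944590 + 8528865252466486627319 = 4088131822923708885075839, q_18 = 28·9642110225416566706411 + 564421408658503641129 = 270543507720322371420637 → 4088131822923708885075839/270543507720322371420637

5591/370
8420847/557273
387538010/25646407
11247023137/744303076
856711448462/56695265811
9692917870131177/641455832203291
116525540129895026/7711402110121071
4088131822923708885075839/270543507720322371420637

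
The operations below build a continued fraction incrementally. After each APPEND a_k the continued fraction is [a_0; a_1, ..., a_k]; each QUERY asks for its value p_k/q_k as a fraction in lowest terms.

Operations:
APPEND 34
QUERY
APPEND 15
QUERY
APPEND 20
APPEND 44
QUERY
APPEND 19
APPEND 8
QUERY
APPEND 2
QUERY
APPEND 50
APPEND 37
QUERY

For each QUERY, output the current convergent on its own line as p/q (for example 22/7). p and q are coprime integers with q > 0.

APPEND 34: p_0 = 34·1 + 0 = 34, q_0 = 34·0 + 1 = 1 → 34/1
APPEND 15: p_1 = 15·34 + 1 = 511, q_1 = 15·1 + 0 = 15 → 511/15
APPEND 20: p_2 = 20·511 + 34 = 10254, q_2 = 20·15 + 1 = 301 → 10254/301
APPEND 44: p_3 = 44·10254 + 511 = 451687, q_3 = 44·301 + 15 = 13259 → 451687/13259
APPEND 19: p_4 = 19·451687 + 10254 = 8592307, q_4 = 19·13259 + 301 = 252222 → 8592307/252222
APPEND 8: p_5 = 8·8592307 + 451687 = 69190143, q_5 = 8·252222 + 13259 = 2031035 → 69190143/2031035
APPEND 2: p_6 = 2·69190143 + 8592307 = 146972593, q_6 = 2·2031035 + 252222 = 4314292 → 146972593/4314292
APPEND 50: p_7 = 50·146972593 + 69190143 = 7417819793, q_7 = 50·4314292 + 2031035 = 217745635 → 7417819793/217745635
APPEND 37: p_8 = 37·7417819793 + 146972593 = 274606304934, q_8 = 37·217745635 + 4314292 = 8060902787 → 274606304934/8060902787

34/1
511/15
451687/13259
69190143/2031035
146972593/4314292
274606304934/8060902787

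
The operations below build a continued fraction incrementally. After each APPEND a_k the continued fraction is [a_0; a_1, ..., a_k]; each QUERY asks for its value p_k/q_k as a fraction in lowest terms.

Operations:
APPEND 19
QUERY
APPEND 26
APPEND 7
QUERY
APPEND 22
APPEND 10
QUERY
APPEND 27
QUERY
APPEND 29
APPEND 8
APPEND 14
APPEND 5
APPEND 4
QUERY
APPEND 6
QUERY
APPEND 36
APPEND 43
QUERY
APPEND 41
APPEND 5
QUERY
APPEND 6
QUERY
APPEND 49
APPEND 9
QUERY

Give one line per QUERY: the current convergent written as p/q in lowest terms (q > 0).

19/1
3484/183
774914/40703
20999821/1103033
1472754130473/77357631134
9187413821408/482576524327
14294632436971331/750837414321285
2946355380274599991/154759757912719240
18264544431215125678/959360331575995031
8099445837019556949595/425430104377804276862

APPEND 19: p_0 = 19·1 + 0 = 19, q_0 = 19·0 + 1 = 1 → 19/1
APPEND 26: p_1 = 26·19 + 1 = 495, q_1 = 26·1 + 0 = 26 → 495/26
APPEND 7: p_2 = 7·495 + 19 = 3484, q_2 = 7·26 + 1 = 183 → 3484/183
APPEND 22: p_3 = 22·3484 + 495 = 77143, q_3 = 22·183 + 26 = 4052 → 77143/4052
APPEND 10: p_4 = 10·77143 + 3484 = 774914, q_4 = 10·4052 + 183 = 40703 → 774914/40703
APPEND 27: p_5 = 27·774914 + 77143 = 20999821, q_5 = 27·40703 + 4052 = 1103033 → 20999821/1103033
APPEND 29: p_6 = 29·20999821 + 774914 = 609769723, q_6 = 29·1103033 + 40703 = 32028660 → 609769723/32028660
APPEND 8: p_7 = 8·609769723 + 20999821 = 4899157605, q_7 = 8·32028660 + 1103033 = 257332313 → 4899157605/257332313
APPEND 14: p_8 = 14·4899157605 + 609769723 = 69197976193, q_8 = 14·257332313 + 32028660 = 3634681042 → 69197976193/3634681042
APPEND 5: p_9 = 5·69197976193 + 4899157605 = 350889038570, q_9 = 5·3634681042 + 257332313 = 18430737523 → 350889038570/18430737523
APPEND 4: p_10 = 4·350889038570 + 69197976193 = 1472754130473, q_10 = 4·18430737523 + 3634681042 = 77357631134 → 1472754130473/77357631134
APPEND 6: p_11 = 6·1472754130473 + 350889038570 = 9187413821408, q_11 = 6·77357631134 + 18430737523 = 482576524327 → 9187413821408/482576524327
APPEND 36: p_12 = 36·9187413821408 + 1472754130473 = 332219651701161, q_12 = 36·482576524327 + 77357631134 = 17450112506906 → 332219651701161/17450112506906
APPEND 43: p_13 = 43·332219651701161 + 9187413821408 = 14294632436971331, q_13 = 43·17450112506906 + 482576524327 = 750837414321285 → 14294632436971331/750837414321285
APPEND 41: p_14 = 41·14294632436971331 + 332219651701161 = 586412149567525732, q_14 = 41·750837414321285 + 17450112506906 = 30801784099679591 → 586412149567525732/30801784099679591
APPEND 5: p_15 = 5·586412149567525732 + 14294632436971331 = 2946355380274599991, q_15 = 5·30801784099679591 + 750837414321285 = 154759757912719240 → 2946355380274599991/154759757912719240
APPEND 6: p_16 = 6·2946355380274599991 + 586412149567525732 = 18264544431215125678, q_16 = 6·154759757912719240 + 30801784099679591 = 959360331575995031 → 18264544431215125678/959360331575995031
APPEND 49: p_17 = 49·18264544431215125678 + 2946355380274599991 = 897909032509815758213, q_17 = 49·959360331575995031 + 154759757912719240 = 47163416005136475759 → 897909032509815758213/47163416005136475759
APPEND 9: p_18 = 9·897909032509815758213 + 18264544431215125678 = 8099445837019556949595, q_18 = 9·47163416005136475759 + 959360331575995031 = 425430104377804276862 → 8099445837019556949595/425430104377804276862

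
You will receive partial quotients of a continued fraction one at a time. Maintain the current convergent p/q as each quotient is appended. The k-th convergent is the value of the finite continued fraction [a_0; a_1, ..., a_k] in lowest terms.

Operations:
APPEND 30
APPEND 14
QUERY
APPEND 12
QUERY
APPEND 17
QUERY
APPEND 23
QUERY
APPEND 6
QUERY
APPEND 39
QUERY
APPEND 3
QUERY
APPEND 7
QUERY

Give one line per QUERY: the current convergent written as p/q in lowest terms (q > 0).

421/14
5082/169
86815/2887
2001827/66570
12097777/402307
473815130/15756543
1433543167/47671936
10508617299/349460095

APPEND 30: p_0 = 30·1 + 0 = 30, q_0 = 30·0 + 1 = 1 → 30/1
APPEND 14: p_1 = 14·30 + 1 = 421, q_1 = 14·1 + 0 = 14 → 421/14
APPEND 12: p_2 = 12·421 + 30 = 5082, q_2 = 12·14 + 1 = 169 → 5082/169
APPEND 17: p_3 = 17·5082 + 421 = 86815, q_3 = 17·169 + 14 = 2887 → 86815/2887
APPEND 23: p_4 = 23·86815 + 5082 = 2001827, q_4 = 23·2887 + 169 = 66570 → 2001827/66570
APPEND 6: p_5 = 6·2001827 + 86815 = 12097777, q_5 = 6·66570 + 2887 = 402307 → 12097777/402307
APPEND 39: p_6 = 39·12097777 + 2001827 = 473815130, q_6 = 39·402307 + 66570 = 15756543 → 473815130/15756543
APPEND 3: p_7 = 3·473815130 + 12097777 = 1433543167, q_7 = 3·15756543 + 402307 = 47671936 → 1433543167/47671936
APPEND 7: p_8 = 7·1433543167 + 473815130 = 10508617299, q_8 = 7·47671936 + 15756543 = 349460095 → 10508617299/349460095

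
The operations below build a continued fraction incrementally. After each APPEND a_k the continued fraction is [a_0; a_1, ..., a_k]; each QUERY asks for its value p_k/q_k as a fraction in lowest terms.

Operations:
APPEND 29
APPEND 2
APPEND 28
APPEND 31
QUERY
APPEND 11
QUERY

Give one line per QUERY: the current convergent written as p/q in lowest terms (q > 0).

52170/1769
575551/19516

APPEND 29: p_0 = 29·1 + 0 = 29, q_0 = 29·0 + 1 = 1 → 29/1
APPEND 2: p_1 = 2·29 + 1 = 59, q_1 = 2·1 + 0 = 2 → 59/2
APPEND 28: p_2 = 28·59 + 29 = 1681, q_2 = 28·2 + 1 = 57 → 1681/57
APPEND 31: p_3 = 31·1681 + 59 = 52170, q_3 = 31·57 + 2 = 1769 → 52170/1769
APPEND 11: p_4 = 11·52170 + 1681 = 575551, q_4 = 11·1769 + 57 = 19516 → 575551/19516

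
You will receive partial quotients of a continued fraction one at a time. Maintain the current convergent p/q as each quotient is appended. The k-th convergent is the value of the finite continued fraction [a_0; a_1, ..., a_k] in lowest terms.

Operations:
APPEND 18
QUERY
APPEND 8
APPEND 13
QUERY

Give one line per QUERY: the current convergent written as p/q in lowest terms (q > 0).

18/1
1903/105

APPEND 18: p_0 = 18·1 + 0 = 18, q_0 = 18·0 + 1 = 1 → 18/1
APPEND 8: p_1 = 8·18 + 1 = 145, q_1 = 8·1 + 0 = 8 → 145/8
APPEND 13: p_2 = 13·145 + 18 = 1903, q_2 = 13·8 + 1 = 105 → 1903/105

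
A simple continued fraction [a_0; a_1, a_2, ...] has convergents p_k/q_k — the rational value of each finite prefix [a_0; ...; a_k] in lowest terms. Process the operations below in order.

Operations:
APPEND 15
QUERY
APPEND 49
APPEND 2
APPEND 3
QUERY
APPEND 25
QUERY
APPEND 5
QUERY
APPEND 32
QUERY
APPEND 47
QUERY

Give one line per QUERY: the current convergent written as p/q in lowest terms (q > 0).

APPEND 15: p_0 = 15·1 + 0 = 15, q_0 = 15·0 + 1 = 1 → 15/1
APPEND 49: p_1 = 49·15 + 1 = 736, q_1 = 49·1 + 0 = 49 → 736/49
APPEND 2: p_2 = 2·736 + 15 = 1487, q_2 = 2·49 + 1 = 99 → 1487/99
APPEND 3: p_3 = 3·1487 + 736 = 5197, q_3 = 3·99 + 49 = 346 → 5197/346
APPEND 25: p_4 = 25·5197 + 1487 = 131412, q_4 = 25·346 + 99 = 8749 → 131412/8749
APPEND 5: p_5 = 5·131412 + 5197 = 662257, q_5 = 5·8749 + 346 = 44091 → 662257/44091
APPEND 32: p_6 = 32·662257 + 131412 = 21323636, q_6 = 32·44091 + 8749 = 1419661 → 21323636/1419661
APPEND 47: p_7 = 47·21323636 + 662257 = 1002873149, q_7 = 47·1419661 + 44091 = 66768158 → 1002873149/66768158

15/1
5197/346
131412/8749
662257/44091
21323636/1419661
1002873149/66768158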